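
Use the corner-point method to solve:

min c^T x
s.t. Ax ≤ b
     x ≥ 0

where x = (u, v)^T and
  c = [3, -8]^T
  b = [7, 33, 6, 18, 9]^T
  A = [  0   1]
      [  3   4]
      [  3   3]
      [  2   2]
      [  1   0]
Each vertex is the intersection of two constraint boundaries that also satisfies all remaining constraints:
  u = 0 and v = 0 → (0, 0)
  3u + 3v = 6 and v = 0 → (2, 0)
  3u + 3v = 6 and u = 0 → (0, 2)

Evaluating z = 3u - 8v at each vertex:
  (0, 0): z = 0
  (2, 0): z = 6
  (0, 2): z = -16

The minimum is at (0, 2) with z = -16.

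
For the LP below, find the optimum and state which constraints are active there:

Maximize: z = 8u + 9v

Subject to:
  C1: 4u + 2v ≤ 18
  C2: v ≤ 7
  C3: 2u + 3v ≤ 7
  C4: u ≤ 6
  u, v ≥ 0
Optimal: u = 3.5, v = 0
Binding: C3, v ≥ 0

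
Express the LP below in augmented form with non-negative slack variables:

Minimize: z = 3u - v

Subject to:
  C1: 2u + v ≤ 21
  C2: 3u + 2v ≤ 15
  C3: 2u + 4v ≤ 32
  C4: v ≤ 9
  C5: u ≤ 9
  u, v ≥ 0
min z = 3u - v

s.t.
  2u + v + s1 = 21
  3u + 2v + s2 = 15
  2u + 4v + s3 = 32
  v + s4 = 9
  u + s5 = 9
  u, v, s1, s2, s3, s4, s5 ≥ 0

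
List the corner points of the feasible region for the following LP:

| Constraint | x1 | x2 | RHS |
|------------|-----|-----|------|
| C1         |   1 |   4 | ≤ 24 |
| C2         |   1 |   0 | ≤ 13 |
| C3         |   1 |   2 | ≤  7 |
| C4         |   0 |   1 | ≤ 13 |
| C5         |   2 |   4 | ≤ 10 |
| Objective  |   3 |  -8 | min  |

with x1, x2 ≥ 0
Each vertex is the intersection of two constraint boundaries that also satisfies all remaining constraints:
  x1 = 0 and x2 = 0 → (0, 0)
  2x1 + 4x2 = 10 and x2 = 0 → (5, 0)
  2x1 + 4x2 = 10 and x1 = 0 → (0, 2.5)

Vertices: (0, 0), (5, 0), (0, 2.5)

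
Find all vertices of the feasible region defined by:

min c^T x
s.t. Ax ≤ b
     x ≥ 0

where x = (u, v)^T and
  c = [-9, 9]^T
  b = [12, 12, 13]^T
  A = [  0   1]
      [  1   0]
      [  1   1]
Each vertex is the intersection of two constraint boundaries that also satisfies all remaining constraints:
  u = 0 and v = 0 → (0, 0)
  u = 12 and v = 0 → (12, 0)
  u = 12 and u + v = 13 → (12, 1)
  v = 12 and u + v = 13 → (1, 12)
  v = 12 and u = 0 → (0, 12)

Vertices: (0, 0), (12, 0), (12, 1), (1, 12), (0, 12)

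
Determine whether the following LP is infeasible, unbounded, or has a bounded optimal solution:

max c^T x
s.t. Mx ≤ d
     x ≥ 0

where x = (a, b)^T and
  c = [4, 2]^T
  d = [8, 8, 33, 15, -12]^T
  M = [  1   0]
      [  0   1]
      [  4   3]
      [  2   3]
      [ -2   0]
The point (7.5, 0) satisfies every constraint, so the LP is feasible; the constraints give a ≤ 8 and b ≤ 8, which with a, b ≥ 0 keep the feasible region inside a bounded box. A feasible, bounded LP attains a finite optimum at a vertex.

Evaluating z = 4a + 2b at each vertex:
  (6, 0): z = 24
  (7.5, 0): z = 30
  (6, 1): z = 26

Bounded optimum: z* = 30 at (7.5, 0).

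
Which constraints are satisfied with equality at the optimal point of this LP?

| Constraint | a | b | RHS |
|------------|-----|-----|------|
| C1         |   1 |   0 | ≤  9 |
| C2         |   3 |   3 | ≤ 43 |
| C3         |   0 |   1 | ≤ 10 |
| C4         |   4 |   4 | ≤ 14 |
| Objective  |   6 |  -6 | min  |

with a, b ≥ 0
Optimal: a = 0, b = 3.5
Slack at optimum:
  C1: slack = 9
  C2: slack = 32.5
  C3: slack = 6.5
  C4: slack = 0 (binding)
  a ≥ 0: a = 0 (binding)
  b ≥ 0: b = 3.5
Binding constraints: C4, a ≥ 0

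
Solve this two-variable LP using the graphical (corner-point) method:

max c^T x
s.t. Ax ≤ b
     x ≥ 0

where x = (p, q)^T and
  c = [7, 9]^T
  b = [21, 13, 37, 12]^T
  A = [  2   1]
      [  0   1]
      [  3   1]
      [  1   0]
Each vertex is the intersection of two constraint boundaries that also satisfies all remaining constraints:
  p = 0 and q = 0 → (0, 0)
  2p + q = 21 and q = 0 → (10.5, 0)
  2p + q = 21 and q = 13 → (4, 13)
  q = 13 and p = 0 → (0, 13)

Evaluating z = 7p + 9q at each vertex:
  (0, 0): z = 0
  (10.5, 0): z = 73.5
  (4, 13): z = 145
  (0, 13): z = 117

The maximum is at (4, 13) with z = 145.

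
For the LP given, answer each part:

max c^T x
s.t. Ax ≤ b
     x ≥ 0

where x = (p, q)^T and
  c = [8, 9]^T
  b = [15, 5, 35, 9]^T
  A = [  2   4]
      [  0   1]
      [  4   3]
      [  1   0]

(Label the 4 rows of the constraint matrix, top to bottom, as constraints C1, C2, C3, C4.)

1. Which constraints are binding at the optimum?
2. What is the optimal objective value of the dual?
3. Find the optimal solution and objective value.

1. C1, q ≥ 0
2. 60 (by strong duality, equal to the primal optimum)
3. p = 7.5, q = 0, z = 60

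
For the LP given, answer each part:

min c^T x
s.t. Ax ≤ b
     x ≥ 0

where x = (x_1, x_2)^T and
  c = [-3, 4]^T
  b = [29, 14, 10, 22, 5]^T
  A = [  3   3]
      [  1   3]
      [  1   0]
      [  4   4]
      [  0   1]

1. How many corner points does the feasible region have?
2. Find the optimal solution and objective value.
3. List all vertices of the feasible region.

1. 4
2. x_1 = 5.5, x_2 = 0, z = -16.5
3. (0, 0), (5.5, 0), (1.25, 4.25), (0, 4.667)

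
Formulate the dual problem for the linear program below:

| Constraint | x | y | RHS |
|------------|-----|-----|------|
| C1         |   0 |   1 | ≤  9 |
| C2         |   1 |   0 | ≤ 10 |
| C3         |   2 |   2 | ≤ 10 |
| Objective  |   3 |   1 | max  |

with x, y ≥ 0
Minimize: z = 9y1 + 10y2 + 10y3

Subject to:
  C1: -y2 - 2y3 ≤ -3
  C2: -y1 - 2y3 ≤ -1
  y1, y2, y3 ≥ 0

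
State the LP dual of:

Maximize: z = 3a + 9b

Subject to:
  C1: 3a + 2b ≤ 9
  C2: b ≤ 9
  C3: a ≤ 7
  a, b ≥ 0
Minimize: z = 9y1 + 9y2 + 7y3

Subject to:
  C1: -3y1 - y3 ≤ -3
  C2: -2y1 - y2 ≤ -9
  y1, y2, y3 ≥ 0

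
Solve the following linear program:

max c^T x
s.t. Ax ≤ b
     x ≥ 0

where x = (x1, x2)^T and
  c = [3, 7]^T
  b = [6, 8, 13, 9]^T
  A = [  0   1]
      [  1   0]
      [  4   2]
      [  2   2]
x1 = 0, x2 = 4.5, z = 31.5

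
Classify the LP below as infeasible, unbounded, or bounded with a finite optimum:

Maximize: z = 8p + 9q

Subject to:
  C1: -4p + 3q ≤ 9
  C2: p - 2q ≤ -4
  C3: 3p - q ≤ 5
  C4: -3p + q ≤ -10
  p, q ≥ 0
C3 requires 3p - q ≤ 5, while C4 (-3p + q ≤ -10) is equivalent to 3p - q ≥ 10. Together they would need 10 ≤ 3p - q ≤ 5, which is impossible since 10 > 5. No point satisfies all constraints.

Infeasible — the constraint set is empty.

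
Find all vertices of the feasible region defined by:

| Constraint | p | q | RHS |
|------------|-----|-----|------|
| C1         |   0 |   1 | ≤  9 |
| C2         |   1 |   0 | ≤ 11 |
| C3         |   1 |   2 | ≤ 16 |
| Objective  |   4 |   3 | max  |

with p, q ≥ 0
Each vertex is the intersection of two constraint boundaries that also satisfies all remaining constraints:
  p = 0 and q = 0 → (0, 0)
  p = 11 and q = 0 → (11, 0)
  p = 11 and p + 2q = 16 → (11, 2.5)
  p + 2q = 16 and p = 0 → (0, 8)

Vertices: (0, 0), (11, 0), (11, 2.5), (0, 8)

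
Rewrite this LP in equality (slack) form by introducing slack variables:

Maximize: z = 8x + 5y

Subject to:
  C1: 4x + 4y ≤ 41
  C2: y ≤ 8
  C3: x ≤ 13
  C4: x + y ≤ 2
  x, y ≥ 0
max z = 8x + 5y

s.t.
  4x + 4y + s1 = 41
  y + s2 = 8
  x + s3 = 13
  x + y + s4 = 2
  x, y, s1, s2, s3, s4 ≥ 0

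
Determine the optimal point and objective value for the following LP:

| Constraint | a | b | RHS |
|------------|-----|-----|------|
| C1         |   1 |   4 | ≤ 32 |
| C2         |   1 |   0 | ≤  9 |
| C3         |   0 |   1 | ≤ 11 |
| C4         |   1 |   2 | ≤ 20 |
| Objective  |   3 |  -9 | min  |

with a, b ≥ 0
Each vertex is the intersection of two constraint boundaries that also satisfies all remaining constraints:
  a = 0 and b = 0 → (0, 0)
  a = 9 and b = 0 → (9, 0)
  a = 9 and a + 2b = 20 → (9, 5.5)
  a + 4b = 32 and a + 2b = 20 → (8, 6)
  a + 4b = 32 and a = 0 → (0, 8)

Evaluating z = 3a - 9b at each vertex:
  (0, 0): z = 0
  (9, 0): z = 27
  (9, 5.5): z = -22.5
  (8, 6): z = -30
  (0, 8): z = -72

The minimum is at (0, 8) with z = -72.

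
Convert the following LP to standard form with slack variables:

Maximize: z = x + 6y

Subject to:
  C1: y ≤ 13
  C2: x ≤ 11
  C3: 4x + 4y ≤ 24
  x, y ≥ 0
max z = x + 6y

s.t.
  y + s1 = 13
  x + s2 = 11
  4x + 4y + s3 = 24
  x, y, s1, s2, s3 ≥ 0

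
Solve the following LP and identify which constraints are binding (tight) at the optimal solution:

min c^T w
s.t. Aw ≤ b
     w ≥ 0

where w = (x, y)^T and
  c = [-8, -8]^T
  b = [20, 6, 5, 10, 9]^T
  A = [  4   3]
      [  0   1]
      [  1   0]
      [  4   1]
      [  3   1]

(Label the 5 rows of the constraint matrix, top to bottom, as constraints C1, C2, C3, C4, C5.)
Optimal: x = 0.5, y = 6
Binding: C1, C2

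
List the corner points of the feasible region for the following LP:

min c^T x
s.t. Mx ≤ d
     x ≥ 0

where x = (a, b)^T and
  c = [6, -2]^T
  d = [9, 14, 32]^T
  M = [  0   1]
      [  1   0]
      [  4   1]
Each vertex is the intersection of two constraint boundaries that also satisfies all remaining constraints:
  a = 0 and b = 0 → (0, 0)
  4a + b = 32 and b = 0 → (8, 0)
  b = 9 and 4a + b = 32 → (5.75, 9)
  b = 9 and a = 0 → (0, 9)

Vertices: (0, 0), (8, 0), (5.75, 9), (0, 9)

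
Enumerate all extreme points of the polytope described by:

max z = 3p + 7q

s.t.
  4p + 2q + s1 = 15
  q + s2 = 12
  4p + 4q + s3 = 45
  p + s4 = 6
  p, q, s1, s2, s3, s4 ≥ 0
Each vertex is the intersection of two constraint boundaries that also satisfies all remaining constraints:
  p = 0 and q = 0 → (0, 0)
  4p + 2q = 15 and q = 0 → (3.75, 0)
  4p + 2q = 15 and p = 0 → (0, 7.5)

Vertices: (0, 0), (3.75, 0), (0, 7.5)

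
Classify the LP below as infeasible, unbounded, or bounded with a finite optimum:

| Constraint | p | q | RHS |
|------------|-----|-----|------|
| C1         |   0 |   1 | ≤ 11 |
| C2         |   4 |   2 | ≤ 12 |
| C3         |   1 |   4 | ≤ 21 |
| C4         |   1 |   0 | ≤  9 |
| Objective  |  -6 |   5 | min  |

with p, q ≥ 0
The point (3, 0) satisfies every constraint, so the LP is feasible; the constraints give p ≤ 9 and q ≤ 11, which with p, q ≥ 0 keep the feasible region inside a bounded box. A feasible, bounded LP attains a finite optimum at a vertex.

Evaluating z = -6p + 5q at each vertex:
  (0, 0): z = 0
  (3, 0): z = -18
  (0.4286, 5.143): z = 23.14
  (0, 5.25): z = 26.25

Bounded optimum: z* = -18 at (3, 0).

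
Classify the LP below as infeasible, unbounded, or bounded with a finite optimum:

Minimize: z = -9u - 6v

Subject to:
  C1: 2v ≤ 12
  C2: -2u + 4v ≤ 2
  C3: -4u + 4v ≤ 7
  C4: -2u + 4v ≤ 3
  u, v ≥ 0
Feasible point: (0, 0) satisfies every constraint, so the LP is feasible.
Direction d = (1, 0): for each constraint row a, a·d ≤ 0 —
  (0)(1) + (2)(0) = 0 ≤ 0
  (-2)(1) + (4)(0) = -2 ≤ 0
  (-4)(1) + (4)(0) = -4 ≤ 0
  (-2)(1) + (4)(0) = -2 ≤ 0
and d ≥ 0, so (0, 0) + t·d stays feasible for every t ≥ 0. Along this ray z = -9u - 6v changes by -9 per unit t, so z → −∞.

Unbounded — the objective can decrease without bound over the feasible region.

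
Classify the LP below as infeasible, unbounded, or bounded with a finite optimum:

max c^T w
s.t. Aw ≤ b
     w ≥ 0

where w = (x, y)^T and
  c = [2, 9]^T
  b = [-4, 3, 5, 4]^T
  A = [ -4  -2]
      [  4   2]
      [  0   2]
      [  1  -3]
One constraint requires 4x + 2y ≤ 3, while the constraint -4x - 2y ≤ -4 is equivalent to 4x + 2y ≥ 4. Together they would need 4 ≤ 4x + 2y ≤ 3, which is impossible since 4 > 3. No point satisfies all constraints.

The feasible region is empty; the LP is infeasible.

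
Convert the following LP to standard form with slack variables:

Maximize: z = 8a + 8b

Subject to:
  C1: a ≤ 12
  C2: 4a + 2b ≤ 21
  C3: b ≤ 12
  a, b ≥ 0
max z = 8a + 8b

s.t.
  a + s1 = 12
  4a + 2b + s2 = 21
  b + s3 = 12
  a, b, s1, s2, s3 ≥ 0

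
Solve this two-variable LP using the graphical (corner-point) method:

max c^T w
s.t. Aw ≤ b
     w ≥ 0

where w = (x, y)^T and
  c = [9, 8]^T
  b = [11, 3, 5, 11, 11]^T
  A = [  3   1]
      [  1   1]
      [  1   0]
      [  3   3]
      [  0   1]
x = 3, y = 0, z = 27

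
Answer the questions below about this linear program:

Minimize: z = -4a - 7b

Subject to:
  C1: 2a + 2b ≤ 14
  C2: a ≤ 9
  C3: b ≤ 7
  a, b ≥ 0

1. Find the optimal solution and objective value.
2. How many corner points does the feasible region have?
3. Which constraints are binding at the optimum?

1. a = 0, b = 7, z = -49
2. 3
3. C1, C3, a ≥ 0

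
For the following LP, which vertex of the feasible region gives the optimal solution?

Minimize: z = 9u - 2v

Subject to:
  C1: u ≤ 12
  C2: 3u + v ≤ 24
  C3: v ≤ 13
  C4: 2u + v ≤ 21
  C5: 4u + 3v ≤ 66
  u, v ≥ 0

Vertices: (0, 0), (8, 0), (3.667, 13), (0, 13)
(0, 13) with z = -26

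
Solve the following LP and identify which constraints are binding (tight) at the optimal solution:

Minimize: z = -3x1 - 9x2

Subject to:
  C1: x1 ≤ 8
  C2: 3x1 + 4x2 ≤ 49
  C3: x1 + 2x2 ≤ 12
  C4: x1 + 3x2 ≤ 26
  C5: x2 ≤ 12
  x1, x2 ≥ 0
Optimal: x1 = 0, x2 = 6
Slack at optimum:
  C1: slack = 8
  C2: slack = 25
  C3: slack = 0 (binding)
  C4: slack = 8
  C5: slack = 6
  x1 ≥ 0: x1 = 0 (binding)
  x2 ≥ 0: x2 = 6
Binding constraints: C3, x1 ≥ 0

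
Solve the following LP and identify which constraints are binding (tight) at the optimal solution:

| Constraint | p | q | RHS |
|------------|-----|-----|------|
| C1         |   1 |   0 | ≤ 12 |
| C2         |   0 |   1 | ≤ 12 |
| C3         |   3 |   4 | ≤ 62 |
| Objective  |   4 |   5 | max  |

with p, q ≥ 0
Optimal: p = 12, q = 6.5
Slack at optimum:
  C1: slack = 0 (binding)
  C2: slack = 5.5
  C3: slack = 0 (binding)
  p ≥ 0: p = 12
  q ≥ 0: q = 6.5
Binding constraints: C1, C3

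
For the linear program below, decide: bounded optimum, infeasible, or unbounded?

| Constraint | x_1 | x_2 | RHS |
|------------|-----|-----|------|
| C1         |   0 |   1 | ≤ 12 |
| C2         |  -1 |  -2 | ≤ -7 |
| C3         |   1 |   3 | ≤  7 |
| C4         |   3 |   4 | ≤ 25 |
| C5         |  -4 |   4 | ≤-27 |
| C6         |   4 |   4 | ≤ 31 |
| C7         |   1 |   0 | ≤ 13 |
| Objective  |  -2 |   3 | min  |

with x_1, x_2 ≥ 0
The point (7, 0) satisfies every constraint, so the LP is feasible; the constraints give x_1 ≤ 13 and x_2 ≤ 12, which with x_1, x_2 ≥ 0 keep the feasible region inside a bounded box. A feasible, bounded LP attains a finite optimum at a vertex.

Evaluating z = -2x_1 + 3x_2 at each vertex:
  (7, 0): z = -14

Bounded optimum: z* = -14 at (7, 0).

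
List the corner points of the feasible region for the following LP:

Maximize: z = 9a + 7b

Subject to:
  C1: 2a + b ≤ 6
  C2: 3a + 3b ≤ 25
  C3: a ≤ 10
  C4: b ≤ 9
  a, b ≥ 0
Each vertex is the intersection of two constraint boundaries that also satisfies all remaining constraints:
  a = 0 and b = 0 → (0, 0)
  2a + b = 6 and b = 0 → (3, 0)
  2a + b = 6 and a = 0 → (0, 6)

Vertices: (0, 0), (3, 0), (0, 6)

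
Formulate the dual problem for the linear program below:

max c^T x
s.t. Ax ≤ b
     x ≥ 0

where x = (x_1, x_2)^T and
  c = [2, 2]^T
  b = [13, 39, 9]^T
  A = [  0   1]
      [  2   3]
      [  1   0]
Minimize: z = 13y1 + 39y2 + 9y3

Subject to:
  C1: -2y2 - y3 ≤ -2
  C2: -y1 - 3y2 ≤ -2
  y1, y2, y3 ≥ 0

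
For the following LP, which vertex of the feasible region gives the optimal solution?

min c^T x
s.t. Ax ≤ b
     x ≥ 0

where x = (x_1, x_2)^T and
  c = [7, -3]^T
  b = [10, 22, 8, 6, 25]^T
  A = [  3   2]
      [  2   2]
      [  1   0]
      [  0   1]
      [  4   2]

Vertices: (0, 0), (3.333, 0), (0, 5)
Evaluating z = 7x_1 - 3x_2 at each vertex:
  (0, 0): z = 0
  (3.333, 0): z = 23.33
  (0, 5): z = -15

The smallest value is z = -15, attained at (0, 5).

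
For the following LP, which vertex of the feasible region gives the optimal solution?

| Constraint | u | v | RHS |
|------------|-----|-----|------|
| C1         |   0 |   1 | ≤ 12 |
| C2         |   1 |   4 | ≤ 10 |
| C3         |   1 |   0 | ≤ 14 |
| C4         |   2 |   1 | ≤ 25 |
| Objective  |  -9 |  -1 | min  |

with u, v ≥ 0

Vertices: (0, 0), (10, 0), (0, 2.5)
(10, 0) with z = -90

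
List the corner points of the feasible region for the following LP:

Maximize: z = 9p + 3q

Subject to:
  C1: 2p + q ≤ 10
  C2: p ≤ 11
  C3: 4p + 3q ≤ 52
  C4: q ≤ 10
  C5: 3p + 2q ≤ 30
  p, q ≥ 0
Each vertex is the intersection of two constraint boundaries that also satisfies all remaining constraints:
  p = 0 and q = 0 → (0, 0)
  2p + q = 10 and q = 0 → (5, 0)
  2p + q = 10 and q = 10 → (0, 10)

Vertices: (0, 0), (5, 0), (0, 10)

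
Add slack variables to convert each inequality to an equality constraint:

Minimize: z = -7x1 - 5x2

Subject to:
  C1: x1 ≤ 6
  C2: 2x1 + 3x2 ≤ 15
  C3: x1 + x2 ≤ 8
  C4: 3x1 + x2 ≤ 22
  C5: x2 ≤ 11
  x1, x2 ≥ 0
min z = -7x1 - 5x2

s.t.
  x1 + s1 = 6
  2x1 + 3x2 + s2 = 15
  x1 + x2 + s3 = 8
  3x1 + x2 + s4 = 22
  x2 + s5 = 11
  x1, x2, s1, s2, s3, s4, s5 ≥ 0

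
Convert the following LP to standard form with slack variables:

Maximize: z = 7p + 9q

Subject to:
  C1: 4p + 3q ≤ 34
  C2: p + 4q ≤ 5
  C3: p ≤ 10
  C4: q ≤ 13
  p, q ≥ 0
max z = 7p + 9q

s.t.
  4p + 3q + s1 = 34
  p + 4q + s2 = 5
  p + s3 = 10
  q + s4 = 13
  p, q, s1, s2, s3, s4 ≥ 0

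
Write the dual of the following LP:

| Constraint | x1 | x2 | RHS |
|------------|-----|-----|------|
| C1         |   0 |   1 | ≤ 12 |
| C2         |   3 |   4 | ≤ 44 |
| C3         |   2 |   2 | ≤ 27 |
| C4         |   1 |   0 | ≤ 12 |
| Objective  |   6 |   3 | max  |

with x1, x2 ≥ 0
Minimize: z = 12y1 + 44y2 + 27y3 + 12y4

Subject to:
  C1: -3y2 - 2y3 - y4 ≤ -6
  C2: -y1 - 4y2 - 2y3 ≤ -3
  y1, y2, y3, y4 ≥ 0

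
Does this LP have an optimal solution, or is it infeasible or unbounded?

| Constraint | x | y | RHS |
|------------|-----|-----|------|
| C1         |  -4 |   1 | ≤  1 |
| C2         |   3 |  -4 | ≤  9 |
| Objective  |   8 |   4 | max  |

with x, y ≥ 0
Feasible point: (0, 0) satisfies every constraint, so the LP is feasible.
Direction d = (1, 1): for each constraint row a, a·d ≤ 0 —
  (-4)(1) + (1)(1) = -3 ≤ 0
  (3)(1) + (-4)(1) = -1 ≤ 0
and d ≥ 0, so (0, 0) + t·d stays feasible for every t ≥ 0. Along this ray z = 8x + 4y changes by 12 per unit t, so z → +∞.

Unbounded — the objective can increase without bound over the feasible region.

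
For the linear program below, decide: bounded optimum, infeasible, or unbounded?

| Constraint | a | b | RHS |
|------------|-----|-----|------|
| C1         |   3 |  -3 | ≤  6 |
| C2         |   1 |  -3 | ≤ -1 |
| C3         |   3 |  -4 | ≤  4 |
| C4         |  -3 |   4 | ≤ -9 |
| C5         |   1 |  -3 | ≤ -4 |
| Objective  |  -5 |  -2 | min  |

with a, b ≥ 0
C3 requires 3a - 4b ≤ 4, while C4 (-3a + 4b ≤ -9) is equivalent to 3a - 4b ≥ 9. Together they would need 9 ≤ 3a - 4b ≤ 4, which is impossible since 9 > 4. No point satisfies all constraints.

Infeasible — the constraint set is empty.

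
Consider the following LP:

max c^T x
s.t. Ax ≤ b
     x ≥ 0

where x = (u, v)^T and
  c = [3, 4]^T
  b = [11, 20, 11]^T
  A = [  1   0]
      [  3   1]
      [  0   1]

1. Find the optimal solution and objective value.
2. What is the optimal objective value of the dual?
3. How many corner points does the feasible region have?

1. u = 3, v = 11, z = 53
2. 53 (by strong duality, equal to the primal optimum)
3. 4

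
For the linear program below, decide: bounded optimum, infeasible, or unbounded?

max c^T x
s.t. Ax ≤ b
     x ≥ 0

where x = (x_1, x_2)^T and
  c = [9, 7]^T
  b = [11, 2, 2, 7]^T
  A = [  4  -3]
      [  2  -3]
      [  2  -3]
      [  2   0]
Feasible point: (0, 0) satisfies every constraint, so the LP is feasible.
Direction d = (0, 1): for each constraint row a, a·d ≤ 0 —
  (4)(0) + (-3)(1) = -3 ≤ 0
  (2)(0) + (-3)(1) = -3 ≤ 0
  (2)(0) + (-3)(1) = -3 ≤ 0
  (2)(0) + (0)(1) = 0 ≤ 0
and d ≥ 0, so (0, 0) + t·d stays feasible for every t ≥ 0. Along this ray z = 9x_1 + 7x_2 changes by 7 per unit t, so z → +∞.

Unbounded — the objective can increase without bound over the feasible region.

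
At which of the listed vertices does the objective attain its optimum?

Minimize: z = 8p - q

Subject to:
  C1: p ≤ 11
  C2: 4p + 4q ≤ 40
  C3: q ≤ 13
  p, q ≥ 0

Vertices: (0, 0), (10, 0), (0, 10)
(0, 10) with z = -10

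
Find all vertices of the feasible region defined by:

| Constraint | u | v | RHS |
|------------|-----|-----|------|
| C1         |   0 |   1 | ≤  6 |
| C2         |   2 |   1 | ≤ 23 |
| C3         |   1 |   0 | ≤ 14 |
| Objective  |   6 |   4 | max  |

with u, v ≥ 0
Each vertex is the intersection of two constraint boundaries that also satisfies all remaining constraints:
  u = 0 and v = 0 → (0, 0)
  2u + v = 23 and v = 0 → (11.5, 0)
  v = 6 and 2u + v = 23 → (8.5, 6)
  v = 6 and u = 0 → (0, 6)

Vertices: (0, 0), (11.5, 0), (8.5, 6), (0, 6)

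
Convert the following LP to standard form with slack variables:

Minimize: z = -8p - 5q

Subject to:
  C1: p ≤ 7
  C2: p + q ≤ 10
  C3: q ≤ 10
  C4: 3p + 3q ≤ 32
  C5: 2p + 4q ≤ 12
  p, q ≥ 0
min z = -8p - 5q

s.t.
  p + s1 = 7
  p + q + s2 = 10
  q + s3 = 10
  3p + 3q + s4 = 32
  2p + 4q + s5 = 12
  p, q, s1, s2, s3, s4, s5 ≥ 0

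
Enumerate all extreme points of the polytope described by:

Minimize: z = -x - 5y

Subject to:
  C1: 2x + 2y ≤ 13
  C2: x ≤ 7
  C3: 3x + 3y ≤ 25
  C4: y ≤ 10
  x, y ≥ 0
Each vertex is the intersection of two constraint boundaries that also satisfies all remaining constraints:
  x = 0 and y = 0 → (0, 0)
  2x + 2y = 13 and y = 0 → (6.5, 0)
  2x + 2y = 13 and x = 0 → (0, 6.5)

Vertices: (0, 0), (6.5, 0), (0, 6.5)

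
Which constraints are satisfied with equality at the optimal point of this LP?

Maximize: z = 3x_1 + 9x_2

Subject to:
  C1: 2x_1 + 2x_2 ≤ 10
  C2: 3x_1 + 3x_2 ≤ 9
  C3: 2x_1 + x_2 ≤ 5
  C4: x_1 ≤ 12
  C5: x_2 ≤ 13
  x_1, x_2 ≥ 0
Optimal: x_1 = 0, x_2 = 3
Binding: C2, x_1 ≥ 0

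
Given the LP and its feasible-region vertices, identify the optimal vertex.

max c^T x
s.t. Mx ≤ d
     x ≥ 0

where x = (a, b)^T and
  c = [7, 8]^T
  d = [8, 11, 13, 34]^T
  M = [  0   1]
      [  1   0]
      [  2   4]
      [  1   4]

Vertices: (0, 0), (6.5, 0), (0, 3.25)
Evaluating z = 7a + 8b at each vertex:
  (0, 0): z = 0
  (6.5, 0): z = 45.5
  (0, 3.25): z = 26

The largest value is z = 45.5, attained at (6.5, 0).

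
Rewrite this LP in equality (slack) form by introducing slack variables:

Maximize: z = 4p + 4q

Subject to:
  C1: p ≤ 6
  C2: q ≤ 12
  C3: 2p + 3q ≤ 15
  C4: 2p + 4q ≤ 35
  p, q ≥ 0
max z = 4p + 4q

s.t.
  p + s1 = 6
  q + s2 = 12
  2p + 3q + s3 = 15
  2p + 4q + s4 = 35
  p, q, s1, s2, s3, s4 ≥ 0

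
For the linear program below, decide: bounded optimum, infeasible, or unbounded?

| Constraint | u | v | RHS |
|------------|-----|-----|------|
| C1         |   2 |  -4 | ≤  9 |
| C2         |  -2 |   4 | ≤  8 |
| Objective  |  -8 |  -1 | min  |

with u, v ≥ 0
Feasible point: (0, 0) satisfies every constraint, so the LP is feasible.
Direction d = (2, 1): for each constraint row a, a·d ≤ 0 —
  (2)(2) + (-4)(1) = 0 ≤ 0
  (-2)(2) + (4)(1) = 0 ≤ 0
and d ≥ 0, so (0, 0) + t·d stays feasible for every t ≥ 0. Along this ray z = -8u - v changes by -17 per unit t, so z → −∞.

Unbounded — the objective can decrease without bound over the feasible region.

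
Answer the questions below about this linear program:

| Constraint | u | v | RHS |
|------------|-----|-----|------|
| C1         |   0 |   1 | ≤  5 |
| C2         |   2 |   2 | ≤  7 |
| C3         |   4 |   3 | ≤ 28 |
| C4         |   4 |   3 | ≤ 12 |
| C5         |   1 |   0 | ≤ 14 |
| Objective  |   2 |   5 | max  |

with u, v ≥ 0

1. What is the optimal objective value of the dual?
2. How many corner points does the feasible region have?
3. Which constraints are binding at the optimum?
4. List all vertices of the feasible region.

1. 17.5 (by strong duality, equal to the primal optimum)
2. 4
3. C2, u ≥ 0
4. (0, 0), (3, 0), (1.5, 2), (0, 3.5)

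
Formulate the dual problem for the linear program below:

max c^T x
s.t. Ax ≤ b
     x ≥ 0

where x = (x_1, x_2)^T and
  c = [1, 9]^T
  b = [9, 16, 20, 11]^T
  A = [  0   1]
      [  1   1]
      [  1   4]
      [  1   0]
Minimize: z = 9y1 + 16y2 + 20y3 + 11y4

Subject to:
  C1: -y2 - y3 - y4 ≤ -1
  C2: -y1 - y2 - 4y3 ≤ -9
  y1, y2, y3, y4 ≥ 0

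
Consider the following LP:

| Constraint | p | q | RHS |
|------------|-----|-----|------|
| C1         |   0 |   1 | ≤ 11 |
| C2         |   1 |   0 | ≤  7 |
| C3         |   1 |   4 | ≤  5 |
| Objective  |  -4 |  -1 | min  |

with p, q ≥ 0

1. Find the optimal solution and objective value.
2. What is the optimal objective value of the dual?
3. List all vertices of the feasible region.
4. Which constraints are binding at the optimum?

1. p = 5, q = 0, z = -20
2. -20 (by strong duality, equal to the primal optimum)
3. (0, 0), (5, 0), (0, 1.25)
4. C3, q ≥ 0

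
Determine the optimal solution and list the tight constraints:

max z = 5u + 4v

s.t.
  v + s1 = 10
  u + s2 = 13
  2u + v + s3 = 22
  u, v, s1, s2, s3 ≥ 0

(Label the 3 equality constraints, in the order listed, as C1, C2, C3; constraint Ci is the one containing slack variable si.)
Optimal: u = 6, v = 10
Slack at optimum:
  C1: slack = 0 (binding)
  C2: slack = 7
  C3: slack = 0 (binding)
  u ≥ 0: u = 6
  v ≥ 0: v = 10
Binding constraints: C1, C3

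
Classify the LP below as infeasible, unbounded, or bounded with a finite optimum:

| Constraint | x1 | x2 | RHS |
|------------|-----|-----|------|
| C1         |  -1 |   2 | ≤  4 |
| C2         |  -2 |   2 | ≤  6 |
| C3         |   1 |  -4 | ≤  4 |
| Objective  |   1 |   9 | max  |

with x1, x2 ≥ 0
Feasible point: (0, 0) satisfies every constraint, so the LP is feasible.
Direction d = (2, 1): for each constraint row a, a·d ≤ 0 —
  (-1)(2) + (2)(1) = 0 ≤ 0
  (-2)(2) + (2)(1) = -2 ≤ 0
  (1)(2) + (-4)(1) = -2 ≤ 0
and d ≥ 0, so (0, 0) + t·d stays feasible for every t ≥ 0. Along this ray z = x1 + 9x2 changes by 11 per unit t, so z → +∞.

Unbounded: there is a feasible ray along which z → +∞.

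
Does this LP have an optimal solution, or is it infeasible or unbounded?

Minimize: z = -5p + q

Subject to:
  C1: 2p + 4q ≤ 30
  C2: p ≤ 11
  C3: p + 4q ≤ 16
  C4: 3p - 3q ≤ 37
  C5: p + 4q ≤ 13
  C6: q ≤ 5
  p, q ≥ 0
The point (11, 0) satisfies every constraint, so the LP is feasible; the constraints give p ≤ 11 and q ≤ 5, which with p, q ≥ 0 keep the feasible region inside a bounded box. A feasible, bounded LP attains a finite optimum at a vertex.

Bounded optimum: z* = -55 at (11, 0).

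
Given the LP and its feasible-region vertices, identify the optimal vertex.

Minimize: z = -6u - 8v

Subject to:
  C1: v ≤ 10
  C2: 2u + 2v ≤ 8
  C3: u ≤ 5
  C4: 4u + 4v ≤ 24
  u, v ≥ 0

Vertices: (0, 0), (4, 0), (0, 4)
Evaluating z = -6u - 8v at each vertex:
  (0, 0): z = 0
  (4, 0): z = -24
  (0, 4): z = -32

The smallest value is z = -32, attained at (0, 4).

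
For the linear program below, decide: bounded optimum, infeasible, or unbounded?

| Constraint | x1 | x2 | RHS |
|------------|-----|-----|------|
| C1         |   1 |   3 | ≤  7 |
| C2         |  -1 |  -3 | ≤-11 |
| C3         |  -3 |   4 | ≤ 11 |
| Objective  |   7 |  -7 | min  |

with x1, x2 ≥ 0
C1 requires x1 + 3x2 ≤ 7, while C2 (-x1 - 3x2 ≤ -11) is equivalent to x1 + 3x2 ≥ 11. Together they would need 11 ≤ x1 + 3x2 ≤ 7, which is impossible since 11 > 7. No point satisfies all constraints.

The feasible region is empty; the LP is infeasible.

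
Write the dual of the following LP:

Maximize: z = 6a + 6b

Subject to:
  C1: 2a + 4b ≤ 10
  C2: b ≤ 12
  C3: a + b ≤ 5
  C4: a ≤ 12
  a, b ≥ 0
Minimize: z = 10y1 + 12y2 + 5y3 + 12y4

Subject to:
  C1: -2y1 - y3 - y4 ≤ -6
  C2: -4y1 - y2 - y3 ≤ -6
  y1, y2, y3, y4 ≥ 0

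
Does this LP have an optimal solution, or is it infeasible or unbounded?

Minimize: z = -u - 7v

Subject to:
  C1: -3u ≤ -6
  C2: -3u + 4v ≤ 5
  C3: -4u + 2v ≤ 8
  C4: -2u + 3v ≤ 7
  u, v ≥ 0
Feasible point: (2, 0) satisfies every constraint, so the LP is feasible.
Direction d = (1, 0): for each constraint row a, a·d ≤ 0 —
  (-3)(1) + (0)(0) = -3 ≤ 0
  (-3)(1) + (4)(0) = -3 ≤ 0
  (-4)(1) + (2)(0) = -4 ≤ 0
  (-2)(1) + (3)(0) = -2 ≤ 0
and d ≥ 0, so (2, 0) + t·d stays feasible for every t ≥ 0. Along this ray z = -u - 7v changes by -1 per unit t, so z → −∞.

The LP is unbounded; z can be made arbitrarily small.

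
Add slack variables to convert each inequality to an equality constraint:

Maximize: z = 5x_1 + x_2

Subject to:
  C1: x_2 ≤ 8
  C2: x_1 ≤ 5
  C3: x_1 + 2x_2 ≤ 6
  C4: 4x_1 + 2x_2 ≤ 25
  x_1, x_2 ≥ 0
max z = 5x_1 + x_2

s.t.
  x_2 + s1 = 8
  x_1 + s2 = 5
  x_1 + 2x_2 + s3 = 6
  4x_1 + 2x_2 + s4 = 25
  x_1, x_2, s1, s2, s3, s4 ≥ 0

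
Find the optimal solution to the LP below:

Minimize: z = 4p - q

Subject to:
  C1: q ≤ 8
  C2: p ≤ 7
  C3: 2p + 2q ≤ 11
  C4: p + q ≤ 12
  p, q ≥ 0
Each vertex is the intersection of two constraint boundaries that also satisfies all remaining constraints:
  p = 0 and q = 0 → (0, 0)
  2p + 2q = 11 and q = 0 → (5.5, 0)
  2p + 2q = 11 and p = 0 → (0, 5.5)

Evaluating z = 4p - q at each vertex:
  (0, 0): z = 0
  (5.5, 0): z = 22
  (0, 5.5): z = -5.5

The minimum is at (0, 5.5) with z = -5.5.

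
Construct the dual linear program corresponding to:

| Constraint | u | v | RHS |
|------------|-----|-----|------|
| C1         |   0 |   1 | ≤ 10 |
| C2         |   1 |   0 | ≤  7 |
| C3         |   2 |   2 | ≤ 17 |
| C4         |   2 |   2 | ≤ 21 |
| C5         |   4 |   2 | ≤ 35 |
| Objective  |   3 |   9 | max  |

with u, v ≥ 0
Minimize: z = 10y1 + 7y2 + 17y3 + 21y4 + 35y5

Subject to:
  C1: -y2 - 2y3 - 2y4 - 4y5 ≤ -3
  C2: -y1 - 2y3 - 2y4 - 2y5 ≤ -9
  y1, y2, y3, y4, y5 ≥ 0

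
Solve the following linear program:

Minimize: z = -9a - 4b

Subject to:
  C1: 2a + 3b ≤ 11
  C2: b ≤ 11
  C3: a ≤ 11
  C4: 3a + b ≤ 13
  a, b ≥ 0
a = 4, b = 1, z = -40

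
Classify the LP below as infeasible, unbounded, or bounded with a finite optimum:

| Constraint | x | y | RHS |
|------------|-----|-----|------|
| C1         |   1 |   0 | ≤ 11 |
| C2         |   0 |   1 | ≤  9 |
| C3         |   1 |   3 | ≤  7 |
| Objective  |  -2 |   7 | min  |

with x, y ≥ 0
The point (7, 0) satisfies every constraint, so the LP is feasible; the constraints give x ≤ 11 and y ≤ 9, which with x, y ≥ 0 keep the feasible region inside a bounded box. A feasible, bounded LP attains a finite optimum at a vertex.

The LP has an optimal solution: (7, 0) with z = -14.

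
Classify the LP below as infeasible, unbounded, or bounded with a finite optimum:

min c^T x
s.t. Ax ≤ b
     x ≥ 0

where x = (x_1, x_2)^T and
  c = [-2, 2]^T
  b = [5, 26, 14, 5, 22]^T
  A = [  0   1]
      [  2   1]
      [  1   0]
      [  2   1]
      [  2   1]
The point (2.5, 0) satisfies every constraint, so the LP is feasible; the constraints give x_1 ≤ 14 and x_2 ≤ 5, which with x_1, x_2 ≥ 0 keep the feasible region inside a bounded box. A feasible, bounded LP attains a finite optimum at a vertex.

Evaluating z = -2x_1 + 2x_2 at each vertex:
  (0, 0): z = 0
  (2.5, 0): z = -5
  (0, 5): z = 10

The LP has an optimal solution: (2.5, 0) with z = -5.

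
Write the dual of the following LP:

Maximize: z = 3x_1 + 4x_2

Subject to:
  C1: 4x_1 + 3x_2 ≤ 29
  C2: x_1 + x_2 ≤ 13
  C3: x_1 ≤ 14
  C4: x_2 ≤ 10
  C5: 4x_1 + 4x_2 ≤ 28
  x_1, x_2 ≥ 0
Minimize: z = 29y1 + 13y2 + 14y3 + 10y4 + 28y5

Subject to:
  C1: -4y1 - y2 - y3 - 4y5 ≤ -3
  C2: -3y1 - y2 - y4 - 4y5 ≤ -4
  y1, y2, y3, y4, y5 ≥ 0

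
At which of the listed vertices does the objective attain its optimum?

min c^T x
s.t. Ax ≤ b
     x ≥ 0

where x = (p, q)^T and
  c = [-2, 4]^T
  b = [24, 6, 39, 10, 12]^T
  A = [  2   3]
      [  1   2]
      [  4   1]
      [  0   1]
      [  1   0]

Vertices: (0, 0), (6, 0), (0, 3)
(6, 0) with z = -12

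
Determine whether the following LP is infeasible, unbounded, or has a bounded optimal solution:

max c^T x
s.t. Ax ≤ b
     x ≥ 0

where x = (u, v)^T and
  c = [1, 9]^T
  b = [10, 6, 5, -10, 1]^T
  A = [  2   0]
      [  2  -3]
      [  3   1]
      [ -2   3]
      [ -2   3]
One constraint requires 2u - 3v ≤ 6, while the constraint -2u + 3v ≤ -10 is equivalent to 2u - 3v ≥ 10. Together they would need 10 ≤ 2u - 3v ≤ 6, which is impossible since 10 > 6. No point satisfies all constraints.

Infeasible — the constraint set is empty.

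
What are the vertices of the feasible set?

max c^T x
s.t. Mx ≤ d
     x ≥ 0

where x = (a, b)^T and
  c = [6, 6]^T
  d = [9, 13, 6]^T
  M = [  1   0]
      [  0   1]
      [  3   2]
Each vertex is the intersection of two constraint boundaries that also satisfies all remaining constraints:
  a = 0 and b = 0 → (0, 0)
  3a + 2b = 6 and b = 0 → (2, 0)
  3a + 2b = 6 and a = 0 → (0, 3)

Vertices: (0, 0), (2, 0), (0, 3)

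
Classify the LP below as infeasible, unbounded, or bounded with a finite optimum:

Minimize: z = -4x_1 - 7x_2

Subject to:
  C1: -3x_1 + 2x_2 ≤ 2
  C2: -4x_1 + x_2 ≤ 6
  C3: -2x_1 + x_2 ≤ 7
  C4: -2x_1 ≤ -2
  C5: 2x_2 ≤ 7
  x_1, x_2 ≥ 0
Feasible point: (1, 0) satisfies every constraint, so the LP is feasible.
Direction d = (1, 0): for each constraint row a, a·d ≤ 0 —
  (-3)(1) + (2)(0) = -3 ≤ 0
  (-4)(1) + (1)(0) = -4 ≤ 0
  (-2)(1) + (1)(0) = -2 ≤ 0
  (-2)(1) + (0)(0) = -2 ≤ 0
  (0)(1) + (2)(0) = 0 ≤ 0
and d ≥ 0, so (1, 0) + t·d stays feasible for every t ≥ 0. Along this ray z = -4x_1 - 7x_2 changes by -4 per unit t, so z → −∞.

Unbounded — the objective can decrease without bound over the feasible region.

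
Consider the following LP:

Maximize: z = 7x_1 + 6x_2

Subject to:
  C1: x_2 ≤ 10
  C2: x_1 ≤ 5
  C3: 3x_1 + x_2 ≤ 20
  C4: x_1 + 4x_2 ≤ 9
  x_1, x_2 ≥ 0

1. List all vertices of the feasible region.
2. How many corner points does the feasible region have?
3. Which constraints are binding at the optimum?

1. (0, 0), (5, 0), (5, 1), (0, 2.25)
2. 4
3. C2, C4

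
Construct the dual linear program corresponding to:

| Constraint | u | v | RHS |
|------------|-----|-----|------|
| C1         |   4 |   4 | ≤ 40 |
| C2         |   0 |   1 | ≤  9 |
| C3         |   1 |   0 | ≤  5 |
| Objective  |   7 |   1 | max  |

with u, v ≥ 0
Minimize: z = 40y1 + 9y2 + 5y3

Subject to:
  C1: -4y1 - y3 ≤ -7
  C2: -4y1 - y2 ≤ -1
  y1, y2, y3 ≥ 0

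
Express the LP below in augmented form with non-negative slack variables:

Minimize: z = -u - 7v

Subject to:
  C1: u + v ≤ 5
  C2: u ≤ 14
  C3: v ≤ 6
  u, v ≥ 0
min z = -u - 7v

s.t.
  u + v + s1 = 5
  u + s2 = 14
  v + s3 = 6
  u, v, s1, s2, s3 ≥ 0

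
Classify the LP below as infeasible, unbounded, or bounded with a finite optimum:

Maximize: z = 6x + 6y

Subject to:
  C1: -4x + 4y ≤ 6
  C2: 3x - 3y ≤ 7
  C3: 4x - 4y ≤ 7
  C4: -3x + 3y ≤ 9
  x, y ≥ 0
Feasible point: (0, 0) satisfies every constraint, so the LP is feasible.
Direction d = (1, 1): for each constraint row a, a·d ≤ 0 —
  (-4)(1) + (4)(1) = 0 ≤ 0
  (3)(1) + (-3)(1) = 0 ≤ 0
  (4)(1) + (-4)(1) = 0 ≤ 0
  (-3)(1) + (3)(1) = 0 ≤ 0
and d ≥ 0, so (0, 0) + t·d stays feasible for every t ≥ 0. Along this ray z = 6x + 6y changes by 12 per unit t, so z → +∞.

Unbounded — the objective can increase without bound over the feasible region.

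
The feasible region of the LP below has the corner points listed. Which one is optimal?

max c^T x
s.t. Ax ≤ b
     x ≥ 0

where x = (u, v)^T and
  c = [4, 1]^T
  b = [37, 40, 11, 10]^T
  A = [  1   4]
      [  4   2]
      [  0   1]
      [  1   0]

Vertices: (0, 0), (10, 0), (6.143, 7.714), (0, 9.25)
(10, 0) with z = 40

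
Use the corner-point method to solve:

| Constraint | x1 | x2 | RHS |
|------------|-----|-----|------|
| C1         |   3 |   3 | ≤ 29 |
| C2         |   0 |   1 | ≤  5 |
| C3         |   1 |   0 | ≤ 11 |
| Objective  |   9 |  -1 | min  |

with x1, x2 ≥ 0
x1 = 0, x2 = 5, z = -5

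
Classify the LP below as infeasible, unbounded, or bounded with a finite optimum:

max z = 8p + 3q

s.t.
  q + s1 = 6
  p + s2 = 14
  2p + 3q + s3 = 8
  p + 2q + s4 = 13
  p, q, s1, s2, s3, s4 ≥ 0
The point (4, 0) satisfies every constraint, so the LP is feasible; the constraints give p ≤ 14 and q ≤ 6, which with p, q ≥ 0 keep the feasible region inside a bounded box. A feasible, bounded LP attains a finite optimum at a vertex.

Evaluating z = 8p + 3q at each vertex:
  (0, 0): z = 0
  (4, 0): z = 32
  (0, 2.667): z = 8

Bounded optimum: z* = 32 at (4, 0).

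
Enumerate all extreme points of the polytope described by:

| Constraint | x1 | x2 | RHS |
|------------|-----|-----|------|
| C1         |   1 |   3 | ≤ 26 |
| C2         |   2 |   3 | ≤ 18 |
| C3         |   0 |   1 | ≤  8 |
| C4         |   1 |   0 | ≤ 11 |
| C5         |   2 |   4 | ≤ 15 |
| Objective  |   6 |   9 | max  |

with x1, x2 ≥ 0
Each vertex is the intersection of two constraint boundaries that also satisfies all remaining constraints:
  x1 = 0 and x2 = 0 → (0, 0)
  2x1 + 4x2 = 15 and x2 = 0 → (7.5, 0)
  2x1 + 4x2 = 15 and x1 = 0 → (0, 3.75)

Vertices: (0, 0), (7.5, 0), (0, 3.75)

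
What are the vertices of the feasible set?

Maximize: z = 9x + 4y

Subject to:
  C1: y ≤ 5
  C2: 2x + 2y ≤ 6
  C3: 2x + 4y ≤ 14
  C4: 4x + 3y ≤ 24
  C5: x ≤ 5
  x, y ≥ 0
Each vertex is the intersection of two constraint boundaries that also satisfies all remaining constraints:
  x = 0 and y = 0 → (0, 0)
  2x + 2y = 6 and y = 0 → (3, 0)
  2x + 2y = 6 and x = 0 → (0, 3)

Vertices: (0, 0), (3, 0), (0, 3)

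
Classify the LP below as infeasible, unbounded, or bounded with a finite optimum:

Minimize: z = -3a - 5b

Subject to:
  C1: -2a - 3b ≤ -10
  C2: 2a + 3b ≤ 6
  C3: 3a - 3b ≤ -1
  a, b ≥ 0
C2 requires 2a + 3b ≤ 6, while C1 (-2a - 3b ≤ -10) is equivalent to 2a + 3b ≥ 10. Together they would need 10 ≤ 2a + 3b ≤ 6, which is impossible since 10 > 6. No point satisfies all constraints.

Infeasible — the constraint set is empty.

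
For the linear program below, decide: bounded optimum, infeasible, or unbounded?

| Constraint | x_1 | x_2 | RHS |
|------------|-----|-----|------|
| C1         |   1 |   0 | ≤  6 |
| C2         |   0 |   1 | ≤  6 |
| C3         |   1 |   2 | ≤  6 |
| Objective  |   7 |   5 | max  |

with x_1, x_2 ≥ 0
The point (6, 0) satisfies every constraint, so the LP is feasible; the constraints give x_1 ≤ 6 and x_2 ≤ 6, which with x_1, x_2 ≥ 0 keep the feasible region inside a bounded box. A feasible, bounded LP attains a finite optimum at a vertex.

Evaluating z = 7x_1 + 5x_2 at each vertex:
  (0, 0): z = 0
  (6, 0): z = 42
  (0, 3): z = 15

Feasible with finite optimum z* = 42 at (6, 0).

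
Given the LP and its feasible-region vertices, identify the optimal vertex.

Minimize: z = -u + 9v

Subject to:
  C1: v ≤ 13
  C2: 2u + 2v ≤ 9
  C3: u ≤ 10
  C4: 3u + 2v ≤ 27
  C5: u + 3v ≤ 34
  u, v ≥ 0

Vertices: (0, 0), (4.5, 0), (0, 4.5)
Evaluating z = -u + 9v at each vertex:
  (0, 0): z = 0
  (4.5, 0): z = -4.5
  (0, 4.5): z = 40.5

The smallest value is z = -4.5, attained at (4.5, 0).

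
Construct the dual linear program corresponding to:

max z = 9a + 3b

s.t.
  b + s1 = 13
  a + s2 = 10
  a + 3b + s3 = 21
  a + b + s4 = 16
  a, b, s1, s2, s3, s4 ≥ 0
Minimize: z = 13y1 + 10y2 + 21y3 + 16y4

Subject to:
  C1: -y2 - y3 - y4 ≤ -9
  C2: -y1 - 3y3 - y4 ≤ -3
  y1, y2, y3, y4 ≥ 0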